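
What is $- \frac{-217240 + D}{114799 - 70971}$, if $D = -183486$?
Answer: $\frac{200363}{21914} \approx 9.1432$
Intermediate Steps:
$- \frac{-217240 + D}{114799 - 70971} = - \frac{-217240 - 183486}{114799 - 70971} = - \frac{-400726}{43828} = \left(-1\right) \left(- \frac{200363}{21914}\right) = \frac{200363}{21914}$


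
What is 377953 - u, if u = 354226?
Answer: 23727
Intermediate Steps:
377953 - u = 377953 - 1*354226 = 377953 - 354226 = 23727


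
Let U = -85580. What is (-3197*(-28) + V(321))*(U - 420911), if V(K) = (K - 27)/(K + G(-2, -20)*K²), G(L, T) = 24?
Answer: -37379098381014978/824435 ≈ -4.5339e+10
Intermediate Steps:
V(K) = (-27 + K)/(K + 24*K²) (V(K) = (K - 27)/(K + 24*K²) = (-27 + K)/(K + 24*K²))
(-3197*(-28) + V(321))*(U - 420911) = (-3197*(-28) + (-27 + 321)/(321*(1 + 24*321)))*(-85580 - 420911) = (89516 + (1/321)*294/(1 + 7704))*(-506491) = (89516 + (1/321)*294/7705)*(-506491) = (89516 + (1/321)*(1/7705)*294)*(-506491) = (89516 + 98/824435)*(-506491) = (73800123558/824435)*(-506491) = -37379098381014978/824435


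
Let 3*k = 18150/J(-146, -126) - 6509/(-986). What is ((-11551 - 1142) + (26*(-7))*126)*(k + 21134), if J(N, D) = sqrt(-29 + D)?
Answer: -742435461875/986 + 43106250*I*sqrt(155)/31 ≈ -7.5298e+8 + 1.7312e+7*I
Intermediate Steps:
k = 6509/2958 - 1210*I*sqrt(155)/31 (k = (18150/(sqrt(-29 - 126)) - 6509/(-986))/3 = (18150/(sqrt(-155)) - 6509*(-1/986))/3 = (18150/((I*sqrt(155))) + 6509/986)/3 = (18150*(-I*sqrt(155)/155) + 6509/986)/3 = (-3630*I*sqrt(155)/31 + 6509/986)/3 = (6509/986 - 3630*I*sqrt(155)/31)/3 = 6509/2958 - 1210*I*sqrt(155)/31 ≈ 2.2005 - 485.95*I)
((-11551 - 1142) + (26*(-7))*126)*(k + 21134) = ((-11551 - 1142) + (26*(-7))*126)*((6509/2958 - 1210*I*sqrt(155)/31) + 21134) = (-12693 - 182*126)*(62520881/2958 - 1210*I*sqrt(155)/31) = (-12693 - 22932)*(62520881/2958 - 1210*I*sqrt(155)/31) = -35625*(62520881/2958 - 1210*I*sqrt(155)/31) = -742435461875/986 + 43106250*I*sqrt(155)/31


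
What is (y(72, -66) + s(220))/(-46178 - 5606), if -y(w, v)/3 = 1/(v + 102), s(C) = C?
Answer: -2639/621408 ≈ -0.0042468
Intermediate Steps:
y(w, v) = -3/(102 + v) (y(w, v) = -3/(v + 102) = -3/(102 + v))
(y(72, -66) + s(220))/(-46178 - 5606) = (-3/(102 - 66) + 220)/(-46178 - 5606) = (-3/36 + 220)/(-51784) = (-3*1/36 + 220)*(-1/51784) = (-1/12 + 220)*(-1/51784) = (2639/12)*(-1/51784) = -2639/621408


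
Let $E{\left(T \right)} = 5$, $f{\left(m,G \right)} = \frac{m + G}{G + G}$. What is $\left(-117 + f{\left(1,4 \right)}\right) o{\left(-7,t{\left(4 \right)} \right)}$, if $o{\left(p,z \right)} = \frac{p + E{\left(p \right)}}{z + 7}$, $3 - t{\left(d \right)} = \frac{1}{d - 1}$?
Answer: $\frac{2793}{116} \approx 24.078$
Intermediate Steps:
$f{\left(m,G \right)} = \frac{G + m}{2 G}$
$t{\left(d \right)} = 3 - \frac{1}{-1 + d}$ ($t{\left(d \right)} = 3 - \frac{1}{d - 1} = 3 - \frac{1}{-1 + d}$)
$o{\left(p,z \right)} = \frac{5 + p}{7 + z}$ ($o{\left(p,z \right)} = \frac{p + 5}{z + 7} = \frac{5 + p}{7 + z}$)
$\left(-117 + f{\left(1,4 \right)}\right) o{\left(-7,t{\left(4 \right)} \right)} = \left(-117 + \frac{4 + 1}{2 \cdot 4}\right) \frac{5 - 7}{7 + \frac{-4 + 3 \cdot 4}{-1 + 4}} = \left(-117 + \frac{1}{2} \cdot \frac{1}{4} \cdot 5\right) \frac{1}{7 + \frac{-4 + 12}{3}} \left(-2\right) = \left(-117 + \frac{5}{8}\right) \frac{1}{7 + \frac{1}{3} \cdot 8} \left(-2\right) = - \frac{931 \frac{1}{7 + \frac{8}{3}} \left(-2\right)}{8} = - \frac{931 \frac{1}{\frac{29}{3}} \left(-2\right)}{8} = - \frac{931 \cdot \frac{3}{29} \left(-2\right)}{8} = \left(- \frac{931}{8}\right) \left(- \frac{6}{29}\right) = \frac{2793}{116}$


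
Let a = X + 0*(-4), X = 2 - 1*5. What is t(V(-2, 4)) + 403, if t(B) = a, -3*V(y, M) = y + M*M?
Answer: 400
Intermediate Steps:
X = -3 (X = 2 - 5 = -3)
V(y, M) = -y/3 - M²/3 (V(y, M) = -(y + M*M)/3 = -(y + M²)/3 = -y/3 - M²/3)
a = -3 (a = -3 + 0*(-4) = -3 + 0 = -3)
t(B) = -3
t(V(-2, 4)) + 403 = -3 + 403 = 400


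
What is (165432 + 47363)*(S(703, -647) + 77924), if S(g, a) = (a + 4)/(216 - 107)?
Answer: 1807283469035/109 ≈ 1.6581e+10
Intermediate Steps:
S(g, a) = 4/109 + a/109 (S(g, a) = (4 + a)/109 = (4 + a)*(1/109) = 4/109 + a/109)
(165432 + 47363)*(S(703, -647) + 77924) = (165432 + 47363)*((4/109 + (1/109)*(-647)) + 77924) = 212795*((4/109 - 647/109) + 77924) = 212795*(-643/109 + 77924) = 212795*(8493073/109) = 1807283469035/109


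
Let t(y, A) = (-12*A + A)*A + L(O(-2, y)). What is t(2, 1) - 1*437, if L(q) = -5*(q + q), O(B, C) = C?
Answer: -468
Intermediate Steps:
L(q) = -10*q
t(y, A) = -11*A² - 10*y (t(y, A) = (-12*A + A)*A - 10*y = (-11*A)*A - 10*y = -11*A² - 10*y)
t(2, 1) - 1*437 = (-11*1² - 10*2) - 1*437 = (-11*1 - 20) - 437 = (-11 - 20) - 437 = -31 - 437 = -468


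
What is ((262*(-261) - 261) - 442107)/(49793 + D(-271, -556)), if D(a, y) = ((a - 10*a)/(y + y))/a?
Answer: -22718160/2214793 ≈ -10.257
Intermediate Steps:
D(a, y) = -9/(2*y) (D(a, y) = ((-9*a)/((2*y)))/a = ((-9*a)*(1/(2*y)))/a = (-9*a/(2*y))/a = -9/(2*y))
((262*(-261) - 261) - 442107)/(49793 + D(-271, -556)) = ((262*(-261) - 261) - 442107)/(49793 - 9/2/(-556)) = ((-68382 - 261) - 442107)/(49793 - 9/2*(-1/556)) = (-68643 - 442107)/(49793 + 9/1112) = -510750/55369825/1112 = -510750*1112/55369825 = -22718160/2214793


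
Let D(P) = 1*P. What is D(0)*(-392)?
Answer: 0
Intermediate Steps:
D(P) = P
D(0)*(-392) = 0*(-392) = 0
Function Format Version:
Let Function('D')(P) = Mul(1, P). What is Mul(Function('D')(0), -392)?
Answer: 0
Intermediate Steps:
Function('D')(P) = P
Mul(Function('D')(0), -392) = Mul(0, -392) = 0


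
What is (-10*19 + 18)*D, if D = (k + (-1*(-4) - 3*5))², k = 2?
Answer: -13932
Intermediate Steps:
D = 81 (D = (2 + (-1*(-4) - 3*5))² = (2 + (4 - 15))² = (2 - 11)² = (-9)² = 81)
(-10*19 + 18)*D = (-10*19 + 18)*81 = (-190 + 18)*81 = -172*81 = -13932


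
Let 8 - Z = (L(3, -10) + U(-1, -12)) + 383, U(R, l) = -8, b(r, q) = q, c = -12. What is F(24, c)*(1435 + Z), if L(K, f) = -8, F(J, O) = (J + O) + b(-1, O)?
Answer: 0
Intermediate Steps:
F(J, O) = J + 2*O (F(J, O) = (J + O) + O = J + 2*O)
Z = -359 (Z = 8 - ((-8 - 8) + 383) = 8 - (-16 + 383) = 8 - 1*367 = 8 - 367 = -359)
F(24, c)*(1435 + Z) = (24 + 2*(-12))*(1435 - 359) = (24 - 24)*1076 = 0*1076 = 0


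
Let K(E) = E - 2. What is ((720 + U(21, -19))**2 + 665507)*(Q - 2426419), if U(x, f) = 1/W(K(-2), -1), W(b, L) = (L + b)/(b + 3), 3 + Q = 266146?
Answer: -63954703105776/25 ≈ -2.5582e+12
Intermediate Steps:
Q = 266143 (Q = -3 + 266146 = 266143)
K(E) = -2 + E
W(b, L) = (L + b)/(3 + b)
U(x, f) = 1/5 (U(x, f) = 1/((-1 + (-2 - 2))/(3 + (-2 - 2))) = 1/((-1 - 4)/(3 - 4)) = 1/(-5/(-1)) = 1/(-1*(-5)) = 1/5)
((720 + U(21, -19))**2 + 665507)*(Q - 2426419) = ((720 + 1/5)**2 + 665507)*(266143 - 2426419) = ((3601/5)**2 + 665507)*(-2160276) = (12967201/25 + 665507)*(-2160276) = (29604876/25)*(-2160276) = -63954703105776/25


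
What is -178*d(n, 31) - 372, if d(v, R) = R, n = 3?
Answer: -5890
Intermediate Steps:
-178*d(n, 31) - 372 = -178*31 - 372 = -5518 - 372 = -5890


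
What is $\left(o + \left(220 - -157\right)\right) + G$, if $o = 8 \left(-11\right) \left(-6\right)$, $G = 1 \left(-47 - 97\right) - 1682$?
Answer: $-921$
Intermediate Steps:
$G = -1826$ ($G = 1 \left(-47 - 97\right) - 1682 = 1 \left(-144\right) - 1682 = -144 - 1682 = -1826$)
$o = 528$ ($o = \left(-88\right) \left(-6\right) = 528$)
$\left(o + \left(220 - -157\right)\right) + G = \left(528 + \left(220 - -157\right)\right) - 1826 = \left(528 + \left(220 + 157\right)\right) - 1826 = \left(528 + 377\right) - 1826 = 905 - 1826 = -921$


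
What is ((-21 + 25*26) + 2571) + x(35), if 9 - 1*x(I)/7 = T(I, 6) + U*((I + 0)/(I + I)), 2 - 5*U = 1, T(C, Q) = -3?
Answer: 32833/10 ≈ 3283.3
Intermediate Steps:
U = ⅕ (U = ⅖ - ⅕*1 = ⅖ - ⅕ = ⅕ ≈ 0.20000)
x(I) = 833/10 (x(I) = 63 - 7*(-3 + ((I + 0)/(I + I))/5) = 63 - 7*(-3 + (I/((2*I)))/5) = 63 - 7*(-3 + (I*(1/(2*I)))/5) = 63 - 7*(-3 + (⅕)*(½)) = 63 - 7*(-3 + ⅒) = 63 - 7*(-29/10) = 63 + 203/10 = 833/10)
((-21 + 25*26) + 2571) + x(35) = ((-21 + 25*26) + 2571) + 833/10 = ((-21 + 650) + 2571) + 833/10 = (629 + 2571) + 833/10 = 3200 + 833/10 = 32833/10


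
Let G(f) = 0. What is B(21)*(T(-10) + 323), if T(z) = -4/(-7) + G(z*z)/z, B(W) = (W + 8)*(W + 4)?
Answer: 1642125/7 ≈ 2.3459e+5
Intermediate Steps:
B(W) = (4 + W)*(8 + W) (B(W) = (8 + W)*(4 + W) = (4 + W)*(8 + W))
T(z) = 4/7 (T(z) = -4/(-7) + 0/z = -4*(-1/7) + 0 = 4/7 + 0 = 4/7)
B(21)*(T(-10) + 323) = (32 + 21**2 + 12*21)*(4/7 + 323) = (32 + 441 + 252)*(2265/7) = 725*(2265/7) = 1642125/7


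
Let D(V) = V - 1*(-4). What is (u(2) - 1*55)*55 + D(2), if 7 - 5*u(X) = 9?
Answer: -3041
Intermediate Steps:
u(X) = -⅖ (u(X) = 7/5 - ⅕*9 = 7/5 - 9/5 = -⅖)
D(V) = 4 + V (D(V) = V + 4 = 4 + V)
(u(2) - 1*55)*55 + D(2) = (-⅖ - 1*55)*55 + (4 + 2) = (-⅖ - 55)*55 + 6 = -277/5*55 + 6 = -3047 + 6 = -3041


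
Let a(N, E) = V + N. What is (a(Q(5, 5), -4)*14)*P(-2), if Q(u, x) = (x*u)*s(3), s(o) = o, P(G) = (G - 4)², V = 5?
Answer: 40320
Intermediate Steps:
P(G) = (-4 + G)²
Q(u, x) = 3*u*x (Q(u, x) = (x*u)*3 = (u*x)*3 = 3*u*x)
a(N, E) = 5 + N
(a(Q(5, 5), -4)*14)*P(-2) = ((5 + 3*5*5)*14)*(-4 - 2)² = ((5 + 75)*14)*(-6)² = (80*14)*36 = 1120*36 = 40320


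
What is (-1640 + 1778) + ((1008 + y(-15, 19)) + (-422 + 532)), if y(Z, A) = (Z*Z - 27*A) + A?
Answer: 987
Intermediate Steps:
y(Z, A) = Z**2 - 26*A (y(Z, A) = (Z**2 - 27*A) + A = Z**2 - 26*A)
(-1640 + 1778) + ((1008 + y(-15, 19)) + (-422 + 532)) = (-1640 + 1778) + ((1008 + ((-15)**2 - 26*19)) + (-422 + 532)) = 138 + ((1008 + (225 - 494)) + 110) = 138 + ((1008 - 269) + 110) = 138 + (739 + 110) = 138 + 849 = 987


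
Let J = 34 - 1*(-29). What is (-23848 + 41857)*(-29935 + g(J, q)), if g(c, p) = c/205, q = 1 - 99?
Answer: -110514245508/205 ≈ -5.3909e+8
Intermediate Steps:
q = -98
J = 63 (J = 34 + 29 = 63)
g(c, p) = c/205 (g(c, p) = c*(1/205) = c/205)
(-23848 + 41857)*(-29935 + g(J, q)) = (-23848 + 41857)*(-29935 + (1/205)*63) = 18009*(-29935 + 63/205) = 18009*(-6136612/205) = -110514245508/205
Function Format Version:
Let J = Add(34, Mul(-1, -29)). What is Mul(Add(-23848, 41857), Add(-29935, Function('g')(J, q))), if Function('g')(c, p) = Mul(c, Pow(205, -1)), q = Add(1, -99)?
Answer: Rational(-110514245508, 205) ≈ -5.3909e+8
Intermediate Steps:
q = -98
J = 63 (J = Add(34, 29) = 63)
Function('g')(c, p) = Mul(Rational(1, 205), c) (Function('g')(c, p) = Mul(c, Rational(1, 205)) = Mul(Rational(1, 205), c))
Mul(Add(-23848, 41857), Add(-29935, Function('g')(J, q))) = Mul(Add(-23848, 41857), Add(-29935, Mul(Rational(1, 205), 63))) = Mul(18009, Add(-29935, Rational(63, 205))) = Mul(18009, Rational(-6136612, 205)) = Rational(-110514245508, 205)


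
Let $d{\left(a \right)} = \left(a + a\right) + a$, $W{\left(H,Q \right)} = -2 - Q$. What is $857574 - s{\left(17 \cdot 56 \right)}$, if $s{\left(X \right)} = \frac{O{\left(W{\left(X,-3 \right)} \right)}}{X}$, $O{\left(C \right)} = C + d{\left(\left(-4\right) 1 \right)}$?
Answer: $\frac{816410459}{952} \approx 8.5757 \cdot 10^{5}$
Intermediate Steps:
$d{\left(a \right)} = 3 a$ ($d{\left(a \right)} = 2 a + a = 3 a$)
$O{\left(C \right)} = -12 + C$ ($O{\left(C \right)} = C + 3 \left(\left(-4\right) 1\right) = C + 3 \left(-4\right) = C - 12 = -12 + C$)
$s{\left(X \right)} = - \frac{11}{X}$ ($s{\left(X \right)} = \frac{-12 - -1}{X} = \frac{-12 + \left(-2 + 3\right)}{X} = \frac{-12 + 1}{X} = - \frac{11}{X}$)
$857574 - s{\left(17 \cdot 56 \right)} = 857574 - - \frac{11}{17 \cdot 56} = 857574 - - \frac{11}{952} = 857574 + \frac{11}{952} = \frac{816410459}{952}$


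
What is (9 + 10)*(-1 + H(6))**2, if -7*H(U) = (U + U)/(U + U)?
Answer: 1216/49 ≈ 24.816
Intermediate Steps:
H(U) = -1/7 (H(U) = -(U + U)/(7*(U + U)) = -2*U/(7*(2*U)) = -2*U*1/(2*U)/7 = -1/7*1 = -1/7)
(9 + 10)*(-1 + H(6))**2 = (9 + 10)*(-1 - 1/7)**2 = 19*(-8/7)**2 = 19*(64/49) = 1216/49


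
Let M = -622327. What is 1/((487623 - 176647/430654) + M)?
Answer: -430654/58010993063 ≈ -7.4237e-6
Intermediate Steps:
1/((487623 - 176647/430654) + M) = 1/((487623 - 176647/430654) - 622327) = 1/(209996618795/430654 - 622327) = 1/(-58010993063/430654) = -430654/58010993063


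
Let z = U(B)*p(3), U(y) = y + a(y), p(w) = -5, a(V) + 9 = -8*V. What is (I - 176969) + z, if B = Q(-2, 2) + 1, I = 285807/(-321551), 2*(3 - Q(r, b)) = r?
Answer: -56834103506/321551 ≈ -1.7675e+5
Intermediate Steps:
a(V) = -9 - 8*V
Q(r, b) = 3 - r/2
I = -285807/321551 (I = 285807*(-1/321551) = -285807/321551 ≈ -0.88884)
B = 5 (B = (3 - ½*(-2)) + 1 = (3 + 1) + 1 = 4 + 1 = 5)
U(y) = -9 - 7*y (U(y) = y + (-9 - 8*y) = -9 - 7*y)
z = 220 (z = (-9 - 7*5)*(-5) = (-9 - 35)*(-5) = -44*(-5) = 220)
(I - 176969) + z = (-285807/321551 - 176969) + 220 = -56904844726/321551 + 220 = -56834103506/321551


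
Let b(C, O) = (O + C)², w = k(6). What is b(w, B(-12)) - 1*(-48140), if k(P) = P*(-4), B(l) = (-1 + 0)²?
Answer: 48669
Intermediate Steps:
B(l) = 1 (B(l) = (-1)² = 1)
k(P) = -4*P
w = -24 (w = -4*6 = -24)
b(C, O) = (C + O)²
b(w, B(-12)) - 1*(-48140) = (-24 + 1)² - 1*(-48140) = (-23)² + 48140 = 529 + 48140 = 48669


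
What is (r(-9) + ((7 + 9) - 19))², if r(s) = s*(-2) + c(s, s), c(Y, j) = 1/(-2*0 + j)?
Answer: 17956/81 ≈ 221.68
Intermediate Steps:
c(Y, j) = 1/j (c(Y, j) = 1/(0 + j) = 1/j)
r(s) = 1/s - 2*s (r(s) = s*(-2) + 1/s = -2*s + 1/s = 1/s - 2*s)
(r(-9) + ((7 + 9) - 19))² = ((1/(-9) - 2*(-9)) + ((7 + 9) - 19))² = ((-⅑ + 18) + (16 - 19))² = (161/9 - 3)² = (134/9)² = 17956/81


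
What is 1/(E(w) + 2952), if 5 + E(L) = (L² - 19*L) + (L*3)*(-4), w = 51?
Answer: 1/3967 ≈ 0.00025208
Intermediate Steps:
E(L) = -5 + L² - 31*L (E(L) = -5 + ((L² - 19*L) + (L*3)*(-4)) = -5 + ((L² - 19*L) + (3*L)*(-4)) = -5 + ((L² - 19*L) - 12*L) = -5 + (L² - 31*L) = -5 + L² - 31*L)
1/(E(w) + 2952) = 1/((-5 + 51² - 31*51) + 2952) = 1/((-5 + 2601 - 1581) + 2952) = 1/(1015 + 2952) = 1/3967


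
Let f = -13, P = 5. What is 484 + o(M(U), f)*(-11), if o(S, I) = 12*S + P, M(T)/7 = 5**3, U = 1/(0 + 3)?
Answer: -115071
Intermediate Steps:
U = 1/3 ≈ 0.33333
M(T) = 875 (M(T) = 7*5**3 = 7*125 = 875)
o(S, I) = 5 + 12*S (o(S, I) = 12*S + 5 = 5 + 12*S)
484 + o(M(U), f)*(-11) = 484 + (5 + 12*875)*(-11) = 484 + (5 + 10500)*(-11) = 484 + 10505*(-11) = 484 - 115555 = -115071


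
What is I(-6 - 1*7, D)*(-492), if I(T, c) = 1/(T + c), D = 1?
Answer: 41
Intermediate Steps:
I(-6 - 1*7, D)*(-492) = -492/((-6 - 1*7) + 1) = -492/((-6 - 7) + 1) = -492/(-13 + 1) = -492/(-12) = -1/12*(-492) = 41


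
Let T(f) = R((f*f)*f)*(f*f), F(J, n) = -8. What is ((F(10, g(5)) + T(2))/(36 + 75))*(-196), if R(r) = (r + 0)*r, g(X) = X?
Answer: -48608/111 ≈ -437.91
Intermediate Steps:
R(r) = r² (R(r) = r*r = r²)
T(f) = f⁸ (T(f) = ((f*f)*f)²*(f*f) = (f²*f)²*f² = (f³)²*f² = f⁶*f² = f⁸)
((F(10, g(5)) + T(2))/(36 + 75))*(-196) = ((-8 + 2⁸)/(36 + 75))*(-196) = ((-8 + 256)/111)*(-196) = (248*(1/111))*(-196) = (248/111)*(-196) = -48608/111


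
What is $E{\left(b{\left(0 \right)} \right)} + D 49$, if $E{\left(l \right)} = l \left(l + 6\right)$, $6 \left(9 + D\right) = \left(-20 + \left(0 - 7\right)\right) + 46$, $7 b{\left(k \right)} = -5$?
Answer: $- \frac{85145}{294} \approx -289.61$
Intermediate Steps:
$b{\left(k \right)} = - \frac{5}{7}$ ($b{\left(k \right)} = \frac{1}{7} \left(-5\right) = - \frac{5}{7}$)
$D = - \frac{35}{6}$ ($D = -9 + \frac{\left(-20 + \left(0 - 7\right)\right) + 46}{6} = -9 + \frac{\left(-20 - 7\right) + 46}{6} = -9 + \frac{-27 + 46}{6} = -9 + \frac{1}{6} \cdot 19 = -9 + \frac{19}{6} = - \frac{35}{6} \approx -5.8333$)
$E{\left(l \right)} = l \left(6 + l\right)$
$E{\left(b{\left(0 \right)} \right)} + D 49 = - \frac{5 \left(6 - \frac{5}{7}\right)}{7} - \frac{1715}{6} = \left(- \frac{5}{7}\right) \frac{37}{7} - \frac{1715}{6} = - \frac{185}{49} - \frac{1715}{6} = - \frac{85145}{294}$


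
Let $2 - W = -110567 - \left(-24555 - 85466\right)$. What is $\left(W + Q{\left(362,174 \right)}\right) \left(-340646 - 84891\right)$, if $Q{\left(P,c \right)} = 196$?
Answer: $-316599528$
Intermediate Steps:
$W = 548$ ($W = 2 - \left(-110567 - \left(-24555 - 85466\right)\right) = 2 - \left(-110567 - -110021\right) = 2 - \left(-110567 + 110021\right) = 2 - -546 = 2 + 546 = 548$)
$\left(W + Q{\left(362,174 \right)}\right) \left(-340646 - 84891\right) = \left(548 + 196\right) \left(-340646 - 84891\right) = 744 \left(-425537\right) = -316599528$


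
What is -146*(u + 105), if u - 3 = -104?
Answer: -584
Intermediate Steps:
u = -101 (u = 3 - 104 = -101)
-146*(u + 105) = -146*(-101 + 105) = -146*4 = -584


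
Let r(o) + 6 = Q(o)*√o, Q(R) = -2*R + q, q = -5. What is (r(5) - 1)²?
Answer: 1174 + 210*√5 ≈ 1643.6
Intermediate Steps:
Q(R) = -5 - 2*R (Q(R) = -2*R - 5 = -5 - 2*R)
r(o) = -6 + √o*(-5 - 2*o) (r(o) = -6 + (-5 - 2*o)*√o = -6 + √o*(-5 - 2*o))
(r(5) - 1)² = ((-6 - √5*(5 + 2*5)) - 1)² = ((-6 - √5*(5 + 10)) - 1)² = ((-6 - 1*√5*15) - 1)² = ((-6 - 15*√5) - 1)² = (-7 - 15*√5)²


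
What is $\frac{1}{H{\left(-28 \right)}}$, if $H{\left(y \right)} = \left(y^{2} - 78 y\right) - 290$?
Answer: $\frac{1}{2678} \approx 0.00037341$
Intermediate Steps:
$H{\left(y \right)} = -290 + y^{2} - 78 y$
$\frac{1}{H{\left(-28 \right)}} = \frac{1}{-290 + \left(-28\right)^{2} - -2184} = \frac{1}{-290 + 784 + 2184} = \frac{1}{2678}$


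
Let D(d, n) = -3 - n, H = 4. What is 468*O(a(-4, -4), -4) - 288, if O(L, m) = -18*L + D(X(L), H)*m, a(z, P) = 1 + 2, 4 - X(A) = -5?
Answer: -12456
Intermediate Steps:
X(A) = 9 (X(A) = 4 - 1*(-5) = 4 + 5 = 9)
a(z, P) = 3
O(L, m) = -18*L - 7*m (O(L, m) = -18*L + (-3 - 1*4)*m = -18*L + (-3 - 4)*m = -18*L - 7*m)
468*O(a(-4, -4), -4) - 288 = 468*(-18*3 - 7*(-4)) - 288 = 468*(-54 + 28) - 288 = 468*(-26) - 288 = -12168 - 288 = -12456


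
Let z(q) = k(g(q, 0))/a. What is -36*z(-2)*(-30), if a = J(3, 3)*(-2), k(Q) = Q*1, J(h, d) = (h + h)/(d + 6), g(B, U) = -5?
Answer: 4050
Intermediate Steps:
J(h, d) = 2*h/(6 + d) (J(h, d) = (2*h)/(6 + d) = 2*h/(6 + d))
k(Q) = Q
a = -4/3 (a = (2*3/(6 + 3))*(-2) = (2*3/9)*(-2) = (2*3*(⅑))*(-2) = (⅔)*(-2) = -4/3 ≈ -1.3333)
z(q) = 15/4 (z(q) = -5/(-4/3) = -5*(-¾) = 15/4)
-36*z(-2)*(-30) = -36*15/4*(-30) = -135*(-30) = 4050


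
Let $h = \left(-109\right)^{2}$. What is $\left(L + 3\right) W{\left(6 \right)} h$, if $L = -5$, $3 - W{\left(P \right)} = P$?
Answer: $71286$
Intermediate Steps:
$W{\left(P \right)} = 3 - P$
$h = 11881$
$\left(L + 3\right) W{\left(6 \right)} h = \left(-5 + 3\right) \left(3 - 6\right) 11881 = - 2 \left(3 - 6\right) 11881 = \left(-2\right) \left(-3\right) 11881 = 6 \cdot 11881 = 71286$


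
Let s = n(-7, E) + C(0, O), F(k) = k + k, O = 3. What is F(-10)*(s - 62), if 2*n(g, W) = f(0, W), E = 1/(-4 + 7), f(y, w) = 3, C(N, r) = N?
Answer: 1210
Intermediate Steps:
E = 1/3 ≈ 0.33333
n(g, W) = 3/2 (n(g, W) = (1/2)*3 = 3/2)
F(k) = 2*k
s = 3/2 (s = 3/2 + 0 = 3/2 ≈ 1.5000)
F(-10)*(s - 62) = (2*(-10))*(3/2 - 62) = -20*(-121/2) = 1210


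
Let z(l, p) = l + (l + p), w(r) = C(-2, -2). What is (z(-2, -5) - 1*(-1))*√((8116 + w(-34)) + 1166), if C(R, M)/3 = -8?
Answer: -8*√9258 ≈ -769.75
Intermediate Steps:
C(R, M) = -24 (C(R, M) = 3*(-8) = -24)
w(r) = -24
z(l, p) = p + 2*l
(z(-2, -5) - 1*(-1))*√((8116 + w(-34)) + 1166) = ((-5 + 2*(-2)) - 1*(-1))*√((8116 - 24) + 1166) = ((-5 - 4) + 1)*√(8092 + 1166) = (-9 + 1)*√9258 = -8*√9258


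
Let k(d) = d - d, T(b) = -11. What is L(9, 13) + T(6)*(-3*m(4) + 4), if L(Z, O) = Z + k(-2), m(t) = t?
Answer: 97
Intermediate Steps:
k(d) = 0
L(Z, O) = Z (L(Z, O) = Z + 0 = Z)
L(9, 13) + T(6)*(-3*m(4) + 4) = 9 - 11*(-3*4 + 4) = 9 - 11*(-12 + 4) = 9 - 11*(-8) = 9 + 88 = 97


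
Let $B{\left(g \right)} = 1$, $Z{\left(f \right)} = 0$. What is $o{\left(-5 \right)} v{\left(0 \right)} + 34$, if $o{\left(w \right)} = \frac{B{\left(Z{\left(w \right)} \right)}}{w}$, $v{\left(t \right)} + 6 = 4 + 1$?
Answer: $\frac{171}{5} \approx 34.2$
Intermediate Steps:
$v{\left(t \right)} = -1$ ($v{\left(t \right)} = -6 + \left(4 + 1\right) = -6 + 5 = -1$)
$o{\left(w \right)} = \frac{1}{w}$ ($o{\left(w \right)} = 1 \frac{1}{w} = \frac{1}{w}$)
$o{\left(-5 \right)} v{\left(0 \right)} + 34 = \frac{1}{-5} \left(-1\right) + 34 = \left(- \frac{1}{5}\right) \left(-1\right) + 34 = \frac{1}{5} + 34 = \frac{171}{5}$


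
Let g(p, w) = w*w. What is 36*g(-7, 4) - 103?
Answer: 473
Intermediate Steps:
g(p, w) = w²
36*g(-7, 4) - 103 = 36*4² - 103 = 36*16 - 103 = 576 - 103 = 473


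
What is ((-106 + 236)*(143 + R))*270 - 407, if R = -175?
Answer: -1123607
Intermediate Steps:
((-106 + 236)*(143 + R))*270 - 407 = ((-106 + 236)*(143 - 175))*270 - 407 = (130*(-32))*270 - 407 = -4160*270 - 407 = -1123200 - 407 = -1123607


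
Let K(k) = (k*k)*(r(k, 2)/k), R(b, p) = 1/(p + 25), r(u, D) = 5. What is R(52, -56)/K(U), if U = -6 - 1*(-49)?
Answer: -1/6665 ≈ -0.00015004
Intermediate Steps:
U = 43 (U = -6 + 49 = 43)
R(b, p) = 1/(25 + p)
K(k) = 5*k (K(k) = (k*k)*(5/k) = k²*(5/k) = 5*k)
R(52, -56)/K(U) = 1/((25 - 56)*((5*43))) = 1/(-31*215) = -1/31*1/215 = -1/6665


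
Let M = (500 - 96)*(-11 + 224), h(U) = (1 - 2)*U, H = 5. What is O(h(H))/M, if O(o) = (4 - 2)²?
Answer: 1/21513 ≈ 4.6484e-5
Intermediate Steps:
h(U) = -U
M = 86052 (M = 404*213 = 86052)
O(o) = 4 (O(o) = 2² = 4)
O(h(H))/M = 4/86052 = 4*(1/86052) = 1/21513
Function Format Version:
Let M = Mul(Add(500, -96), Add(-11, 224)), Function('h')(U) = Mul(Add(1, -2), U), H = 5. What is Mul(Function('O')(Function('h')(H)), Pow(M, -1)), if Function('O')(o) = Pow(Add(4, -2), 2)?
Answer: Rational(1, 21513) ≈ 4.6484e-5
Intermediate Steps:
Function('h')(U) = Mul(-1, U)
M = 86052 (M = Mul(404, 213) = 86052)
Function('O')(o) = 4 (Function('O')(o) = Pow(2, 2) = 4)
Mul(Function('O')(Function('h')(H)), Pow(M, -1)) = Mul(4, Pow(86052, -1)) = Mul(4, Rational(1, 86052)) = Rational(1, 21513)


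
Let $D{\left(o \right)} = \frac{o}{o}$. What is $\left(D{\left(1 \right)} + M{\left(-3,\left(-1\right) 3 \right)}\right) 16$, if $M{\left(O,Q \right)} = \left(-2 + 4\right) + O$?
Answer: $0$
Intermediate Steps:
$D{\left(o \right)} = 1$
$M{\left(O,Q \right)} = 2 + O$
$\left(D{\left(1 \right)} + M{\left(-3,\left(-1\right) 3 \right)}\right) 16 = \left(1 + \left(2 - 3\right)\right) 16 = \left(1 - 1\right) 16 = 0 \cdot 16 = 0$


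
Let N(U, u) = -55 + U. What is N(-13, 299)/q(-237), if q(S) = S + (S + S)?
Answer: 68/711 ≈ 0.095640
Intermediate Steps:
q(S) = 3*S (q(S) = S + 2*S = 3*S)
N(-13, 299)/q(-237) = (-55 - 13)/((3*(-237))) = -68/(-711) = -68*(-1/711) = 68/711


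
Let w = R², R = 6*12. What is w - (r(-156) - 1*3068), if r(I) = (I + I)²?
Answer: -89092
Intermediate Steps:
r(I) = 4*I² (r(I) = (2*I)² = 4*I²)
R = 72
w = 5184 (w = 72² = 5184)
w - (r(-156) - 1*3068) = 5184 - (4*(-156)² - 1*3068) = 5184 - (4*24336 - 3068) = 5184 - (97344 - 3068) = 5184 - 1*94276 = 5184 - 94276 = -89092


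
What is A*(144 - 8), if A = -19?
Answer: -2584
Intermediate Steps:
A*(144 - 8) = -19*(144 - 8) = -19*136 = -2584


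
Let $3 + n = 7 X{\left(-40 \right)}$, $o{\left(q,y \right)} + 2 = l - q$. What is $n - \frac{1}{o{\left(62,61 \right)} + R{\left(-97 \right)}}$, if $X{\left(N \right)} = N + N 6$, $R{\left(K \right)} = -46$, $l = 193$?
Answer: $- \frac{162930}{83} \approx -1963.0$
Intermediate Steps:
$o{\left(q,y \right)} = 191 - q$ ($o{\left(q,y \right)} = -2 - \left(-193 + q\right) = 191 - q$)
$X{\left(N \right)} = 7 N$ ($X{\left(N \right)} = N + 6 N = 7 N$)
$n = -1963$ ($n = -3 + 7 \cdot 7 \left(-40\right) = -3 + 7 \left(-280\right) = -3 - 1960 = -1963$)
$n - \frac{1}{o{\left(62,61 \right)} + R{\left(-97 \right)}} = -1963 - \frac{1}{\left(191 - 62\right) - 46} = -1963 - \frac{1}{129 - 46} = -1963 - \frac{1}{83} = - \frac{162930}{83}$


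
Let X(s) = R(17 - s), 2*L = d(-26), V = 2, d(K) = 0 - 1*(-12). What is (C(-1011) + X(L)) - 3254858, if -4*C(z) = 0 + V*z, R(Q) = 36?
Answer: -6508633/2 ≈ -3.2543e+6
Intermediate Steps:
d(K) = 12 (d(K) = 0 + 12 = 12)
L = 6 (L = (½)*12 = 6)
X(s) = 36
C(z) = -z/2 (C(z) = -(0 + 2*z)/4 = -z/2)
(C(-1011) + X(L)) - 3254858 = (-½*(-1011) + 36) - 3254858 = (1011/2 + 36) - 3254858 = 1083/2 - 3254858 = -6508633/2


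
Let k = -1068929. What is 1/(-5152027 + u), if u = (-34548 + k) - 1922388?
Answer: -1/8177892 ≈ -1.2228e-7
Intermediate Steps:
u = -3025865 (u = (-34548 - 1068929) - 1922388 = -1103477 - 1922388 = -3025865)
1/(-5152027 + u) = 1/(-5152027 - 3025865) = 1/(-8177892) = -1/8177892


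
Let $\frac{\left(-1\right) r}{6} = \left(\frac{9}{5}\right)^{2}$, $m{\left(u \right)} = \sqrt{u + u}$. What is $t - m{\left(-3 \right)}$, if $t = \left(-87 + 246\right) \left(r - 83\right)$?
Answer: $- \frac{407199}{25} - i \sqrt{6} \approx -16288.0 - 2.4495 i$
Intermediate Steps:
$m{\left(u \right)} = \sqrt{2} \sqrt{u}$ ($m{\left(u \right)} = \sqrt{2 u} = \sqrt{2} \sqrt{u}$)
$r = - \frac{486}{25}$ ($r = - 6 \left(\frac{9}{5}\right)^{2} = \left(-6\right) \frac{81}{25} = - \frac{486}{25} \approx -19.44$)
$t = - \frac{407199}{25}$ ($t = \left(-87 + 246\right) \left(- \frac{486}{25} - 83\right) = 159 \left(- \frac{2561}{25}\right) = - \frac{407199}{25} \approx -16288.0$)
$t - m{\left(-3 \right)} = - \frac{407199}{25} - \sqrt{2} \sqrt{-3} = - \frac{407199}{25} - \sqrt{2} i \sqrt{3} = - \frac{407199}{25} - i \sqrt{6}$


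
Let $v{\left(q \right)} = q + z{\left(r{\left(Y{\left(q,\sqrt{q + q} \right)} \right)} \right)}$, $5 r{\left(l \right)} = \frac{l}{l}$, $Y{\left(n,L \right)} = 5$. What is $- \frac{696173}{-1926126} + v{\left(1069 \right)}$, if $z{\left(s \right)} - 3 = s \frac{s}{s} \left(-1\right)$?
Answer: $\frac{10325590099}{9630630} \approx 1072.2$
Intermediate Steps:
$r{\left(l \right)} = \frac{1}{5}$ ($r{\left(l \right)} = \frac{l \frac{1}{l}}{5} = \frac{1}{5} \cdot 1 = \frac{1}{5}$)
$z{\left(s \right)} = 3 - s$ ($z{\left(s \right)} = 3 + s \frac{s}{s} \left(-1\right) = 3 + s 1 \left(-1\right) = 3 + s \left(-1\right) = 3 - s$)
$v{\left(q \right)} = \frac{14}{5} + q$ ($v{\left(q \right)} = q + \left(3 - \frac{1}{5}\right) = q + \frac{14}{5} = \frac{14}{5} + q$)
$- \frac{696173}{-1926126} + v{\left(1069 \right)} = - \frac{696173}{-1926126} + \left(\frac{14}{5} + 1069\right) = \left(-696173\right) \left(- \frac{1}{1926126}\right) + \frac{5359}{5} = \frac{696173}{1926126} + \frac{5359}{5} = \frac{10325590099}{9630630}$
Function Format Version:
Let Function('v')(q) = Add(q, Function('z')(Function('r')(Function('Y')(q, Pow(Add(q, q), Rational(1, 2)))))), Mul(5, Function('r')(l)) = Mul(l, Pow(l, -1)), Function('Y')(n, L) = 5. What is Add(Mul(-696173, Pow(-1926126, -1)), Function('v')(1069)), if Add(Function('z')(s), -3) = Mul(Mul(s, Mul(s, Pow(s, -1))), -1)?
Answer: Rational(10325590099, 9630630) ≈ 1072.2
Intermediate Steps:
Function('r')(l) = Rational(1, 5) (Function('r')(l) = Mul(Rational(1, 5), Mul(l, Pow(l, -1))) = Mul(Rational(1, 5), 1) = Rational(1, 5))
Function('z')(s) = Add(3, Mul(-1, s)) (Function('z')(s) = Add(3, Mul(Mul(s, Mul(s, Pow(s, -1))), -1)) = Add(3, Mul(Mul(s, 1), -1)) = Add(3, Mul(s, -1)) = Add(3, Mul(-1, s)))
Function('v')(q) = Add(Rational(14, 5), q) (Function('v')(q) = Add(q, Add(3, Mul(-1, Rational(1, 5)))) = Add(q, Add(3, Rational(-1, 5))) = Add(q, Rational(14, 5)) = Add(Rational(14, 5), q))
Add(Mul(-696173, Pow(-1926126, -1)), Function('v')(1069)) = Add(Mul(-696173, Pow(-1926126, -1)), Add(Rational(14, 5), 1069)) = Add(Mul(-696173, Rational(-1, 1926126)), Rational(5359, 5)) = Add(Rational(696173, 1926126), Rational(5359, 5)) = Rational(10325590099, 9630630)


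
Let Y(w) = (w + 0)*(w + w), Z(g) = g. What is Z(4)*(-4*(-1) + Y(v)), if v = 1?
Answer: 24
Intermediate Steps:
Y(w) = 2*w² (Y(w) = w*(2*w) = 2*w²)
Z(4)*(-4*(-1) + Y(v)) = 4*(-4*(-1) + 2*1²) = 4*(4 + 2*1) = 4*(4 + 2) = 4*6 = 24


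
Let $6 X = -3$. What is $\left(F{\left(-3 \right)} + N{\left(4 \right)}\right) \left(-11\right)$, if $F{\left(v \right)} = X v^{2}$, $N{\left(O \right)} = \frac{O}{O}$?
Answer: $\frac{77}{2} \approx 38.5$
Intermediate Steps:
$X = - \frac{1}{2}$ ($X = \frac{1}{6} \left(-3\right) = - \frac{1}{2} \approx -0.5$)
$N{\left(O \right)} = 1$
$F{\left(v \right)} = - \frac{v^{2}}{2}$
$\left(F{\left(-3 \right)} + N{\left(4 \right)}\right) \left(-11\right) = \left(- \frac{\left(-3\right)^{2}}{2} + 1\right) \left(-11\right) = \left(\left(- \frac{1}{2}\right) 9 + 1\right) \left(-11\right) = \left(- \frac{9}{2} + 1\right) \left(-11\right) = \left(- \frac{7}{2}\right) \left(-11\right) = \frac{77}{2}$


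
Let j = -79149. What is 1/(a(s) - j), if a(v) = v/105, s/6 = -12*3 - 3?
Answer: 35/2770137 ≈ 1.2635e-5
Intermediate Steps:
s = -234 (s = 6*(-12*3 - 3) = 6*(-36 - 3) = 6*(-39) = -234)
a(v) = v/105 (a(v) = v*(1/105) = v/105)
1/(a(s) - j) = 1/((1/105)*(-234) - 1*(-79149)) = 1/(-78/35 + 79149) = 1/(2770137/35) = 35/2770137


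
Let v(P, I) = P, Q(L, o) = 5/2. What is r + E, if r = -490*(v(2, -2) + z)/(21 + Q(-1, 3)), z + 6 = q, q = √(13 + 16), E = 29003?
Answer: 1367061/47 - 980*√29/47 ≈ 28974.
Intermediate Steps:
Q(L, o) = 5/2 (Q(L, o) = 5*(½) = 5/2)
q = √29 ≈ 5.3852
z = -6 + √29 ≈ -0.61483
r = 3920/47 - 980*√29/47 (r = -490*(2 + (-6 + √29))/(21 + 5/2) = -490*(-4 + √29)/47/2 = -490*(-4 + √29)*2/47 = -490*(-8/47 + 2*√29/47) = 3920/47 - 980*√29/47 ≈ -28.882)
r + E = (3920/47 - 980*√29/47) + 29003 = 1367061/47 - 980*√29/47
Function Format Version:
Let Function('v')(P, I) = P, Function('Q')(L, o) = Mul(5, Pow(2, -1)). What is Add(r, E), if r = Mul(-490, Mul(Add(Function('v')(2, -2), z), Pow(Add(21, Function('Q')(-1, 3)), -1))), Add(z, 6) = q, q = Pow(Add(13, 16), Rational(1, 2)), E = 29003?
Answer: Add(Rational(1367061, 47), Mul(Rational(-980, 47), Pow(29, Rational(1, 2)))) ≈ 28974.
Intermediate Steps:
Function('Q')(L, o) = Rational(5, 2) (Function('Q')(L, o) = Mul(5, Rational(1, 2)) = Rational(5, 2))
q = Pow(29, Rational(1, 2)) ≈ 5.3852
z = Add(-6, Pow(29, Rational(1, 2))) ≈ -0.61483
r = Add(Rational(3920, 47), Mul(Rational(-980, 47), Pow(29, Rational(1, 2)))) (r = Mul(-490, Mul(Add(2, Add(-6, Pow(29, Rational(1, 2)))), Pow(Add(21, Rational(5, 2)), -1))) = Mul(-490, Mul(Add(-4, Pow(29, Rational(1, 2))), Pow(Rational(47, 2), -1))) = Mul(-490, Mul(Add(-4, Pow(29, Rational(1, 2))), Rational(2, 47))) = Mul(-490, Add(Rational(-8, 47), Mul(Rational(2, 47), Pow(29, Rational(1, 2))))) = Add(Rational(3920, 47), Mul(Rational(-980, 47), Pow(29, Rational(1, 2)))) ≈ -28.882)
Add(r, E) = Add(Add(Rational(3920, 47), Mul(Rational(-980, 47), Pow(29, Rational(1, 2)))), 29003) = Add(Rational(1367061, 47), Mul(Rational(-980, 47), Pow(29, Rational(1, 2))))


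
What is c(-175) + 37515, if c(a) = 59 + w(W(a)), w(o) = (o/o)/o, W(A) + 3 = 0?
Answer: 112721/3 ≈ 37574.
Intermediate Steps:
W(A) = -3 (W(A) = -3 + 0 = -3)
w(o) = 1/o
c(a) = 176/3 (c(a) = 59 + 1/(-3) = 59 - ⅓ = 176/3)
c(-175) + 37515 = 176/3 + 37515 = 112721/3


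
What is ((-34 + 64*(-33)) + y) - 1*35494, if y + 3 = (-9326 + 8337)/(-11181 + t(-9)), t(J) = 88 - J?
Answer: -417234023/11084 ≈ -37643.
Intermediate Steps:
y = -32263/11084 (y = -3 + (-9326 + 8337)/(-11181 + (88 - 1*(-9))) = -3 - 989/(-11181 + (88 + 9)) = -3 - 989/(-11181 + 97) = -3 - 989/(-11084) = -3 - 989*(-1/11084) = -3 + 989/11084 = -32263/11084 ≈ -2.9108)
((-34 + 64*(-33)) + y) - 1*35494 = ((-34 + 64*(-33)) - 32263/11084) - 1*35494 = ((-34 - 2112) - 32263/11084) - 35494 = (-2146 - 32263/11084) - 35494 = -23818527/11084 - 35494 = -417234023/11084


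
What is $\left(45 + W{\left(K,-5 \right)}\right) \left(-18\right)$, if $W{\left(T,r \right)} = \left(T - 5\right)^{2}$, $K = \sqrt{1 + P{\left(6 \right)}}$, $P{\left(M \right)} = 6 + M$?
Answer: $-1494 + 180 \sqrt{13} \approx -845.0$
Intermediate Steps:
$K = \sqrt{13}$ ($K = \sqrt{1 + \left(6 + 6\right)} = \sqrt{1 + 12} = \sqrt{13} \approx 3.6056$)
$W{\left(T,r \right)} = \left(-5 + T\right)^{2}$
$\left(45 + W{\left(K,-5 \right)}\right) \left(-18\right) = \left(45 + \left(-5 + \sqrt{13}\right)^{2}\right) \left(-18\right) = -810 - 18 \left(-5 + \sqrt{13}\right)^{2}$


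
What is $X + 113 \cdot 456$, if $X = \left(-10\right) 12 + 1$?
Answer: $51409$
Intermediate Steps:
$X = -119$ ($X = -120 + 1 = -119$)
$X + 113 \cdot 456 = -119 + 113 \cdot 456 = -119 + 51528 = 51409$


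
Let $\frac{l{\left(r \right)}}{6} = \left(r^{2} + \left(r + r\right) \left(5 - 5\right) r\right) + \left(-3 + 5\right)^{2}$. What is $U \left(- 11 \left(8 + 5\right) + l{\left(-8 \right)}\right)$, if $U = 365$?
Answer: $96725$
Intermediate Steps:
$l{\left(r \right)} = 24 + 6 r^{2}$ ($l{\left(r \right)} = 6 \left(\left(r^{2} + \left(r + r\right) \left(5 - 5\right) r\right) + \left(-3 + 5\right)^{2}\right) = 6 \left(\left(r^{2} + 2 r 0 r\right) + 2^{2}\right) = 6 \left(\left(r^{2} + 0 r\right) + 4\right) = 6 \left(\left(r^{2} + 0\right) + 4\right) = 6 \left(r^{2} + 4\right) = 6 \left(4 + r^{2}\right) = 24 + 6 r^{2}$)
$U \left(- 11 \left(8 + 5\right) + l{\left(-8 \right)}\right) = 365 \left(- 11 \left(8 + 5\right) + \left(24 + 6 \left(-8\right)^{2}\right)\right) = 365 \left(\left(-11\right) 13 + \left(24 + 6 \cdot 64\right)\right) = 365 \left(-143 + \left(24 + 384\right)\right) = 365 \left(-143 + 408\right) = 365 \cdot 265 = 96725$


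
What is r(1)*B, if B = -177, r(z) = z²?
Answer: -177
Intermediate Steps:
r(1)*B = 1²*(-177) = 1*(-177) = -177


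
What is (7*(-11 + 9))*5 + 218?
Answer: 148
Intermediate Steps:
(7*(-11 + 9))*5 + 218 = (7*(-2))*5 + 218 = -14*5 + 218 = -70 + 218 = 148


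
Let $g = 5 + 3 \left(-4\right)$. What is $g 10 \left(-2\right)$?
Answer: $140$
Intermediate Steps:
$g = -7$ ($g = 5 - 12 = -7$)
$g 10 \left(-2\right) = \left(-7\right) 10 \left(-2\right) = \left(-70\right) \left(-2\right) = 140$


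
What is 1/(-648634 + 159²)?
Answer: -1/623353 ≈ -1.6042e-6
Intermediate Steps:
1/(-648634 + 159²) = 1/(-648634 + 25281) = 1/(-623353) = -1/623353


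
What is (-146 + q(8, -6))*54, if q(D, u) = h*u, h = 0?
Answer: -7884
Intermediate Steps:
q(D, u) = 0 (q(D, u) = 0*u = 0)
(-146 + q(8, -6))*54 = (-146 + 0)*54 = -146*54 = -7884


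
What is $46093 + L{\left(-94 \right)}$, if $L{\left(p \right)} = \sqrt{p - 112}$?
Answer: $46093 + i \sqrt{206} \approx 46093.0 + 14.353 i$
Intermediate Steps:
$L{\left(p \right)} = \sqrt{-112 + p}$
$46093 + L{\left(-94 \right)} = 46093 + \sqrt{-112 - 94} = 46093 + \sqrt{-206} = 46093 + i \sqrt{206}$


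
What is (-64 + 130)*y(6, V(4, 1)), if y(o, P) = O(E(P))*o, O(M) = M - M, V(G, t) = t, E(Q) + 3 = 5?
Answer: 0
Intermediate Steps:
E(Q) = 2 (E(Q) = -3 + 5 = 2)
O(M) = 0
y(o, P) = 0 (y(o, P) = 0*o = 0)
(-64 + 130)*y(6, V(4, 1)) = (-64 + 130)*0 = 66*0 = 0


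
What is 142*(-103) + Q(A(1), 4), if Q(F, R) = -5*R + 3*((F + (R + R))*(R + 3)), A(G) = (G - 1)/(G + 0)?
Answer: -14478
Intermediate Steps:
A(G) = (-1 + G)/G
Q(F, R) = -5*R + 3*(3 + R)*(F + 2*R) (Q(F, R) = -5*R + 3*((F + 2*R)*(3 + R)) = -5*R + 3*((3 + R)*(F + 2*R)) = -5*R + 3*(3 + R)*(F + 2*R))
142*(-103) + Q(A(1), 4) = 142*(-103) + (6*4**2 + 9*((-1 + 1)/1) + 13*4 + 3*((-1 + 1)/1)*4) = -14626 + (6*16 + 9*(1*0) + 52 + 3*(1*0)*4) = -14626 + (96 + 9*0 + 52 + 3*0*4) = -14626 + (96 + 0 + 52 + 0) = -14626 + 148 = -14478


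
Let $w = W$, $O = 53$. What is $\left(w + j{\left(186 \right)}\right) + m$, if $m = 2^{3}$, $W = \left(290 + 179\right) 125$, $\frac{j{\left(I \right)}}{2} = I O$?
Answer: $78349$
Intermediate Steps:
$j{\left(I \right)} = 106 I$ ($j{\left(I \right)} = 2 I 53 = 2 \cdot 53 I = 106 I$)
$W = 58625$ ($W = 469 \cdot 125 = 58625$)
$w = 58625$
$m = 8$
$\left(w + j{\left(186 \right)}\right) + m = \left(58625 + 106 \cdot 186\right) + 8 = \left(58625 + 19716\right) + 8 = 78341 + 8 = 78349$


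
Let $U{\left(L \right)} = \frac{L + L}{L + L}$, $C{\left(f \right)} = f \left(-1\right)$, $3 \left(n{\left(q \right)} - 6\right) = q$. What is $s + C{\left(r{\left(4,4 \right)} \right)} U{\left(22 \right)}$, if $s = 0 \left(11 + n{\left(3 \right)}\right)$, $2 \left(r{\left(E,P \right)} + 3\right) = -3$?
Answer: $\frac{9}{2} \approx 4.5$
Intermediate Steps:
$n{\left(q \right)} = 6 + \frac{q}{3}$
$r{\left(E,P \right)} = - \frac{9}{2}$ ($r{\left(E,P \right)} = -3 + \frac{1}{2} \left(-3\right) = -3 - \frac{3}{2} = - \frac{9}{2}$)
$C{\left(f \right)} = - f$
$U{\left(L \right)} = 1$ ($U{\left(L \right)} = \frac{2 L}{2 L} = 2 L \frac{1}{2 L} = 1$)
$s = 0$ ($s = 0 \left(11 + \left(6 + \frac{1}{3} \cdot 3\right)\right) = 0 \left(11 + \left(6 + 1\right)\right) = 0 \left(11 + 7\right) = 0 \cdot 18 = 0$)
$s + C{\left(r{\left(4,4 \right)} \right)} U{\left(22 \right)} = 0 + \left(-1\right) \left(- \frac{9}{2}\right) 1 = 0 + \frac{9}{2} \cdot 1 = 0 + \frac{9}{2} = \frac{9}{2}$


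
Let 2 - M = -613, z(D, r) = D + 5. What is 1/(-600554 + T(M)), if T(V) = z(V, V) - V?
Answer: -1/600549 ≈ -1.6651e-6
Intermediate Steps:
z(D, r) = 5 + D
M = 615 (M = 2 - 1*(-613) = 2 + 613 = 615)
T(V) = 5 (T(V) = (5 + V) - V = 5)
1/(-600554 + T(M)) = 1/(-600554 + 5) = 1/(-600549) = -1/600549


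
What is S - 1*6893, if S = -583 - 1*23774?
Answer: -31250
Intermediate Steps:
S = -24357 (S = -583 - 23774 = -24357)
S - 1*6893 = -24357 - 1*6893 = -24357 - 6893 = -31250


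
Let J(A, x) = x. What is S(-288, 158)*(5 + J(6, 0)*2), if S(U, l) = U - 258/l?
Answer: -114405/79 ≈ -1448.2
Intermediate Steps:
S(-288, 158)*(5 + J(6, 0)*2) = (-288 - 258/158)*(5 + 0*2) = (-288 - 258*1/158)*(5 + 0) = (-288 - 129/79)*5 = -22881/79*5 = -114405/79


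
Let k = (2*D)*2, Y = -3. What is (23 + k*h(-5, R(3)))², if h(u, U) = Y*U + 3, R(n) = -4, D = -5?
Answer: 76729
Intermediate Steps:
h(u, U) = 3 - 3*U (h(u, U) = -3*U + 3 = 3 - 3*U)
k = -20 (k = (2*(-5))*2 = -10*2 = -20)
(23 + k*h(-5, R(3)))² = (23 - 20*(3 - 3*(-4)))² = (23 - 20*(3 + 12))² = (23 - 20*15)² = (23 - 300)² = (-277)² = 76729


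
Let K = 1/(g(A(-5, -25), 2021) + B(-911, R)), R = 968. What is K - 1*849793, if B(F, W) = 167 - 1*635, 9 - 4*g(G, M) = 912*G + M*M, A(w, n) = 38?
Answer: -875490740321/1030240 ≈ -8.4979e+5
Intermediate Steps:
g(G, M) = 9/4 - 228*G - M²/4 (g(G, M) = 9/4 - (912*G + M*M)/4 = 9/4 - (912*G + M²)/4 = 9/4 - (M² + 912*G)/4 = 9/4 + (-228*G - M²/4) = 9/4 - 228*G - M²/4)
B(F, W) = -468 (B(F, W) = 167 - 635 = -468)
K = -1/1030240 (K = 1/((9/4 - 228*38 - ¼*2021²) - 468) = 1/((9/4 - 8664 - ¼*4084441) - 468) = 1/((9/4 - 8664 - 4084441/4) - 468) = 1/(-1029772 - 468) = 1/(-1030240) = -1/1030240 ≈ -9.7065e-7)
K - 1*849793 = -1/1030240 - 1*849793 = -1/1030240 - 849793 = -875490740321/1030240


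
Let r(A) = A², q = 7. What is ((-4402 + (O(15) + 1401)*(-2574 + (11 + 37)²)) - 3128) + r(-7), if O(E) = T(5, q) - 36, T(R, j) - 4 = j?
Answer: -379001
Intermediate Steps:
T(R, j) = 4 + j
O(E) = -25 (O(E) = (4 + 7) - 36 = 11 - 36 = -25)
((-4402 + (O(15) + 1401)*(-2574 + (11 + 37)²)) - 3128) + r(-7) = ((-4402 + (-25 + 1401)*(-2574 + (11 + 37)²)) - 3128) + (-7)² = ((-4402 + 1376*(-2574 + 48²)) - 3128) + 49 = ((-4402 + 1376*(-2574 + 2304)) - 3128) + 49 = ((-4402 + 1376*(-270)) - 3128) + 49 = ((-4402 - 371520) - 3128) + 49 = (-375922 - 3128) + 49 = -379050 + 49 = -379001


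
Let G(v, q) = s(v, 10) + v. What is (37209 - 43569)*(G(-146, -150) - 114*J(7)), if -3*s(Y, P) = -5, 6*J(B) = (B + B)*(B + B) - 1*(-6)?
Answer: 25327640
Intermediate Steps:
J(B) = 1 + 2*B**2/3 (J(B) = ((B + B)*(B + B) - 1*(-6))/6 = ((2*B)*(2*B) + 6)/6 = (4*B**2 + 6)/6 = (6 + 4*B**2)/6 = 1 + 2*B**2/3)
s(Y, P) = 5/3 (s(Y, P) = -1/3*(-5) = 5/3)
G(v, q) = 5/3 + v
(37209 - 43569)*(G(-146, -150) - 114*J(7)) = (37209 - 43569)*((5/3 - 146) - 114*(1 + (2/3)*7**2)) = -6360*(-433/3 - 114*(1 + (2/3)*49)) = -6360*(-433/3 - 114*(1 + 98/3)) = -6360*(-433/3 - 114*101/3) = -6360*(-433/3 - 3838) = -6360*(-11947/3) = 25327640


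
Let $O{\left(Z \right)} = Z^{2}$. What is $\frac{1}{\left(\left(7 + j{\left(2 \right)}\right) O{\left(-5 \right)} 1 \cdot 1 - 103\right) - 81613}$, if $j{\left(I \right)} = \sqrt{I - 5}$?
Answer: $- \frac{81541}{6648936556} - \frac{25 i \sqrt{3}}{6648936556} \approx -1.2264 \cdot 10^{-5} - 6.5125 \cdot 10^{-9} i$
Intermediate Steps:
$j{\left(I \right)} = \sqrt{-5 + I}$
$\frac{1}{\left(\left(7 + j{\left(2 \right)}\right) O{\left(-5 \right)} 1 \cdot 1 - 103\right) - 81613} = \frac{1}{\left(\left(7 + \sqrt{-5 + 2}\right) \left(-5\right)^{2} \cdot 1 \cdot 1 - 103\right) - 81613} = \frac{1}{\left(\left(7 + \sqrt{-3}\right) 25 \cdot 1 - 103\right) - 81613} = \frac{1}{\left(\left(7 + i \sqrt{3}\right) 25 \cdot 1 - 103\right) - 81613} = \frac{1}{\left(\left(175 + 25 i \sqrt{3}\right) 1 - 103\right) - 81613} = \frac{1}{\left(\left(175 + 25 i \sqrt{3}\right) - 103\right) - 81613} = \frac{1}{\left(72 + 25 i \sqrt{3}\right) - 81613} = \frac{1}{-81541 + 25 i \sqrt{3}}$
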